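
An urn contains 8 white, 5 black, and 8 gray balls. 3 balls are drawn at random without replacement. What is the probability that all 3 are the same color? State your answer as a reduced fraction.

There are C(21,3) = 1330 ways to draw 3 balls.
All same color: C(8,3) + C(5,3) + C(8,3) = 56 + 10 + 56 = 122.
Probability = 122/1330 = 61/665.

61/665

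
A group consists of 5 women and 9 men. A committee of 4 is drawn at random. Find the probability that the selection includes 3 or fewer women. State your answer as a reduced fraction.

996/1001

There are C(14,4) = 1001 ways to choose the 4.
The complement is exactly 4 women: C(5,4)·C(9,0) = 5.
Probability = 1 − 5/1001 = 996/1001.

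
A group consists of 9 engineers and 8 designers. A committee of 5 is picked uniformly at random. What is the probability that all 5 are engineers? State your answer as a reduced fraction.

There are C(17,5) = 6188 possible selections.
Selections with all engineers: C(9,5) = 126.
Probability = 126/6188 = 9/442.

9/442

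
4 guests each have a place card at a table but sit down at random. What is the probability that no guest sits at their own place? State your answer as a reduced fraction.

3/8

There are 4! = 24 seatings.
By inclusion-exclusion, seatings with no fixed points: C(4,0)·4! − C(4,1)·3! + C(4,2)·2! − C(4,3)·1! + C(4,4)·0! = 9.
Probability = 9/24 = 3/8.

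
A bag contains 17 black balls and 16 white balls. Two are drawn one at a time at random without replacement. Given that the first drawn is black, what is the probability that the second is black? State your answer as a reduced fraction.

1/2

After removing one black, 32 remain: 16 black and 16 white.
So the probability the next is black is 16/32 = 1/2.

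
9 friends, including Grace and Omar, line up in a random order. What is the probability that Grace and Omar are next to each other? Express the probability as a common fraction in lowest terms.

There are 9! = 362880 arrangements.
Treat Grace and Omar as a block: 8! arrangements of the blocks × 2 orders within the block = 2·40320 = 80640.
Probability = 80640/362880 = 2/9.

2/9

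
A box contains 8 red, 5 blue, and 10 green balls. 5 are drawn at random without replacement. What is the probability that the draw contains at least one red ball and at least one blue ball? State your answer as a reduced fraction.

290/437

There are C(23,5) = 33649 possible draws.
By inclusion-exclusion on the complements, draws missing all red or all blue: C(15,5) + C(18,5) − C(10,5) = 3003 + 8568 − 252 = 11319.
So draws with at least one of each: 33649 − 11319 = 22330, probability 22330/33649 = 290/437.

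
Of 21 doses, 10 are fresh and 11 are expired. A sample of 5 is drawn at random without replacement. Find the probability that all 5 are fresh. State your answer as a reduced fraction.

There are C(21,5) = 20349 possible selections.
Selections with all fresh: C(10,5) = 252.
Probability = 252/20349 = 4/323.

4/323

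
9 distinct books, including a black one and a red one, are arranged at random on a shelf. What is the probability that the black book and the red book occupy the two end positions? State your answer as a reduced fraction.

1/36

There are 9! = 362880 arrangements.
Place the black book and the red book at the ends in 2 ways, arrange the remaining 7 in 7! = 5040 ways: 2·5040 = 10080.
Probability = 10080/362880 = 1/36.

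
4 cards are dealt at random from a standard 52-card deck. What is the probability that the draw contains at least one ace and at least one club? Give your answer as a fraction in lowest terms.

There are C(52,4) = 270725 possible draws.
By inclusion-exclusion on the complements, draws missing all aces or all clubs: C(48,4) + C(39,4) − C(36,4) = 194580 + 82251 − 58905 = 217926.
So draws with at least one of each: 270725 − 217926 = 52799, probability 52799/270725.

52799/270725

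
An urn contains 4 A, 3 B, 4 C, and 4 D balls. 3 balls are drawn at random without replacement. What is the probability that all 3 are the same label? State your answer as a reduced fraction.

There are C(15,3) = 455 ways to draw 3 balls.
All same label: C(4,3) + C(3,3) + C(4,3) + C(4,3) = 4 + 1 + 4 + 4 = 13.
Probability = 13/455 = 1/35.

1/35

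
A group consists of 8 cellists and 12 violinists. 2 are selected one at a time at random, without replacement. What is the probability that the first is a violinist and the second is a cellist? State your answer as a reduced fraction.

Multiply the conditional probabilities at each draw: 12/20 · 8/19 = 96/380 = 24/95.

24/95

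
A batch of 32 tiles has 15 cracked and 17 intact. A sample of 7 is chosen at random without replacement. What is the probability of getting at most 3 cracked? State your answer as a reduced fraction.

There are C(32,7) = 3365856 ways to choose the 7.
Favorable selections (at most 3 cracked): C(15,0)·C(17,7) + C(15,1)·C(17,6) + C(15,2)·C(17,5) + C(15,3)·C(17,4) = 19448 + 185640 + 649740 + 1082900 = 1937728.
Probability = 1937728/3365856 = 4658/8091.

4658/8091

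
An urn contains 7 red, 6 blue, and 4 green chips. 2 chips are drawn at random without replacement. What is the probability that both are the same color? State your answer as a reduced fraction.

21/68

There are C(17,2) = 136 ways to draw 2 chips.
All same color: C(7,2) + C(6,2) + C(4,2) = 21 + 15 + 6 = 42.
Probability = 42/136 = 21/68.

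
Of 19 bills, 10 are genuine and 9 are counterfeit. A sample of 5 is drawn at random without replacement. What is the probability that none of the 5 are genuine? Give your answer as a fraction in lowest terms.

7/646

There are C(19,5) = 11628 possible selections.
Selections with no genuine (all counterfeit): C(9,5) = 126.
Probability = 126/11628 = 7/646.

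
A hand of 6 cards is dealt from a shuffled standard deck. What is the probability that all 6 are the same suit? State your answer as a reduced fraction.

66/195755

There are C(52,6) = 20358520 possible 6-card hands.
Hands of one suit: 4 suits × C(13,6) = 4·1716 = 6864.
Probability = 6864/20358520 = 66/195755.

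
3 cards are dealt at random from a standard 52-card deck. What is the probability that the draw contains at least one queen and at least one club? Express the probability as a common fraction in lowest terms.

33/260

There are C(52,3) = 22100 possible draws.
By inclusion-exclusion on the complements, draws missing all queens or all clubs: C(48,3) + C(39,3) − C(36,3) = 17296 + 9139 − 7140 = 19295.
So draws with at least one of each: 22100 − 19295 = 2805, probability 2805/22100 = 33/260.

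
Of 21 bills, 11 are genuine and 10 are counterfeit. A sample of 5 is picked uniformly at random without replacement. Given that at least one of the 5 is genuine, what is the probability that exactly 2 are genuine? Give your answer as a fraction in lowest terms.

Work in counts. Selections with at least one genuine: C(21,5) − C(10,5) = 20349 − 252 = 20097.
Of those, selections where exactly 2 are genuine: C(11,2)·C(10,3) = 55·120 = 6600.
Conditional probability = 6600/20097 = 200/609.

200/609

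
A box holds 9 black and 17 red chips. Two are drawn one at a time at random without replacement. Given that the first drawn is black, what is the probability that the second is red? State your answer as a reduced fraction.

After removing one black, 25 remain: 8 black and 17 red.
So the probability the next is red is 17/25.

17/25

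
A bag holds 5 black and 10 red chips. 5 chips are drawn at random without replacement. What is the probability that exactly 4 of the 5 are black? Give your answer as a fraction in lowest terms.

The sample space is all 5-subsets of the 15: C(15,5) = 3003.
Selections with exactly 4 black: choose 4 of the 5 black and 1 of the 10 red, C(5,4)·C(10,1) = 5·10 = 50.
Probability = 50/3003.

50/3003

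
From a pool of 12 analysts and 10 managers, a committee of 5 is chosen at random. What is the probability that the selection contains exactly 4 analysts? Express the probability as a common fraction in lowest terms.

Total number of selections: C(22,5) = 26334.
Selections with exactly 4 analysts: choose 4 of the 12 analysts and 1 of the 10 managers, C(12,4)·C(10,1) = 495·10 = 4950.
Probability = 4950/26334 = 25/133.

25/133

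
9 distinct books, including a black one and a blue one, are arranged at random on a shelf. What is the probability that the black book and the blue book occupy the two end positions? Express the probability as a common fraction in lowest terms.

1/36

There are 9! = 362880 arrangements.
Place the black book and the blue book at the ends in 2 ways, arrange the remaining 7 in 7! = 5040 ways: 2·5040 = 10080.
Probability = 10080/362880 = 1/36.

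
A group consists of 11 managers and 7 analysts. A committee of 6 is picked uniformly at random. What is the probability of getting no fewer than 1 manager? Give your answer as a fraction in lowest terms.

2651/2652

Total selections: C(18,6) = 18564.
Favorable selections (no fewer than 1 manager): C(11,1)·C(7,5) + C(11,2)·C(7,4) + C(11,3)·C(7,3) + C(11,4)·C(7,2) + C(11,5)·C(7,1) + C(11,6)·C(7,0) = 231 + 1925 + 5775 + 6930 + 3234 + 462 = 18557.
Probability = 18557/18564 = 2651/2652.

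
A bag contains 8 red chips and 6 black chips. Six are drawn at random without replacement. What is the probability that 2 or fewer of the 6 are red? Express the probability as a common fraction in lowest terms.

There are C(14,6) = 3003 ways to choose the 6.
Favorable selections (2 or fewer red): C(8,0)·C(6,6) + C(8,1)·C(6,5) + C(8,2)·C(6,4) = 1 + 48 + 420 = 469.
Probability = 469/3003 = 67/429.

67/429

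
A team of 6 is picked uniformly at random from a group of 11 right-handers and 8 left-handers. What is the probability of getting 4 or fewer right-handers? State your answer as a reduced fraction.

There are C(19,6) = 27132 ways to choose the 6.
Count the complement (more than 4 right-handers): C(11,5)·C(8,1) + C(11,6)·C(8,0) = 3696 + 462 = 4158.
Probability = 1 − 4158/27132 = 22974/27132 = 547/646.

547/646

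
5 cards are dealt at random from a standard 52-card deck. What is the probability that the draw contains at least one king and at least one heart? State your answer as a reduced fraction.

229297/866320

There are C(52,5) = 2598960 possible draws.
By inclusion-exclusion on the complements, draws missing all kings or all hearts: C(48,5) + C(39,5) − C(36,5) = 1712304 + 575757 − 376992 = 1911069.
So draws with at least one of each: 2598960 − 1911069 = 687891, probability 687891/2598960 = 229297/866320.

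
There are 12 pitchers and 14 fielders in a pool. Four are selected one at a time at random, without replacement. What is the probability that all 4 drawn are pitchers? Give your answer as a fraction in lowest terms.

Multiply the conditional probabilities at each draw: 12/26 · 11/25 · 10/24 · 9/23 = 11880/358800 = 99/2990.

99/2990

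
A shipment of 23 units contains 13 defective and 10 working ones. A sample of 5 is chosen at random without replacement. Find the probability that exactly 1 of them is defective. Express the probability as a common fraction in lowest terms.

There are C(23,5) = 33649 ways to choose 5 from 23.
Selections with exactly 1 defective: choose 1 of the 13 defective and 4 of the 10 working, C(13,1)·C(10,4) = 13·210 = 2730.
Probability = 2730/33649 = 390/4807.

390/4807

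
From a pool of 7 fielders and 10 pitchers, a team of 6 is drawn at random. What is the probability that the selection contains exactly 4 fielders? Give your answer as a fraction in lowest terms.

225/1768

The sample space is all 6-subsets of the 17: C(17,6) = 12376.
Selections with exactly 4 fielders: choose 4 of the 7 fielders and 2 of the 10 pitchers, C(7,4)·C(10,2) = 35·45 = 1575.
Probability = 1575/12376 = 225/1768.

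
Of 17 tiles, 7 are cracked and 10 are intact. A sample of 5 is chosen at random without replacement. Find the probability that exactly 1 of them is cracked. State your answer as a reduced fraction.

The sample space is all 5-subsets of the 17: C(17,5) = 6188.
Selections with exactly 1 cracked: choose 1 of the 7 cracked and 4 of the 10 intact, C(7,1)·C(10,4) = 7·210 = 1470.
Probability = 1470/6188 = 105/442.

105/442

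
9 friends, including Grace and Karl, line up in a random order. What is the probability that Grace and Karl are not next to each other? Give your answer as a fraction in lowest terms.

There are 9! = 362880 arrangements.
Arrangements with Grace and Karl adjacent: 2·8! = 80640.
So not adjacent: 362880 − 80640 = 282240, probability 282240/362880 = 7/9.

7/9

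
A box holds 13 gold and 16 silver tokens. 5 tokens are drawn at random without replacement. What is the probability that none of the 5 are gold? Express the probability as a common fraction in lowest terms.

There are C(29,5) = 118755 possible selections.
Selections with no gold (all silver): C(16,5) = 4368.
Probability = 4368/118755 = 16/435.

16/435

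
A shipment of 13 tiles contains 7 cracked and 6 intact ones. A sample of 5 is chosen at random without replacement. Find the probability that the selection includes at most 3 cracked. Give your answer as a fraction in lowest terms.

32/39

Total selections: C(13,5) = 1287.
Favorable selections (at most 3 cracked): C(7,0)·C(6,5) + C(7,1)·C(6,4) + C(7,2)·C(6,3) + C(7,3)·C(6,2) = 6 + 105 + 420 + 525 = 1056.
Probability = 1056/1287 = 32/39.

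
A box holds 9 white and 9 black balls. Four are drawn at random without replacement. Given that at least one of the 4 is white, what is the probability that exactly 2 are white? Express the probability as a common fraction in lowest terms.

Work in counts. Selections with at least one white: C(18,4) − C(9,4) = 3060 − 126 = 2934.
Of those, selections where exactly 2 are white: C(9,2)·C(9,2) = 36·36 = 1296.
Conditional probability = 1296/2934 = 72/163.

72/163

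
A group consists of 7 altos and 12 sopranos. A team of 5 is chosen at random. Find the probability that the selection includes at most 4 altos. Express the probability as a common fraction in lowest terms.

3869/3876

There are C(19,5) = 11628 ways to choose the 5.
The complement is exactly 5 altos: C(7,5)·C(12,0) = 21.
Probability = 1 − 21/11628 = 11607/11628 = 3869/3876.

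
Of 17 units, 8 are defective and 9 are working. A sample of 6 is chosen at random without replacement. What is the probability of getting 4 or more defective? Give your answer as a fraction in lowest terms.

Total selections: C(17,6) = 12376.
Favorable selections (4 or more defective): C(8,4)·C(9,2) + C(8,5)·C(9,1) + C(8,6)·C(9,0) = 2520 + 504 + 28 = 3052.
Probability = 3052/12376 = 109/442.

109/442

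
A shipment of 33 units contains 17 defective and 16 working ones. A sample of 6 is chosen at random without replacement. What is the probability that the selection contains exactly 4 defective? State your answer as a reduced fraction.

2550/9889

Total number of selections: C(33,6) = 1107568.
Selections with exactly 4 defective: choose 4 of the 17 defective and 2 of the 16 working, C(17,4)·C(16,2) = 2380·120 = 285600.
Probability = 285600/1107568 = 2550/9889.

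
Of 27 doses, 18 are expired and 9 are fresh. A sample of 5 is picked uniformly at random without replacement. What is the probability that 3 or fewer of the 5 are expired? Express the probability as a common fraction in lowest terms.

2479/4485

Total selections: C(27,5) = 80730.
Favorable selections (3 or fewer expired): C(18,0)·C(9,5) + C(18,1)·C(9,4) + C(18,2)·C(9,3) + C(18,3)·C(9,2) = 126 + 2268 + 12852 + 29376 = 44622.
Probability = 44622/80730 = 2479/4485.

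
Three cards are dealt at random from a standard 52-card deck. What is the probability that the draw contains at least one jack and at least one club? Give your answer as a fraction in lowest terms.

33/260

There are C(52,3) = 22100 possible draws.
By inclusion-exclusion on the complements, draws missing all jacks or all clubs: C(48,3) + C(39,3) − C(36,3) = 17296 + 9139 − 7140 = 19295.
So draws with at least one of each: 22100 − 19295 = 2805, probability 2805/22100 = 33/260.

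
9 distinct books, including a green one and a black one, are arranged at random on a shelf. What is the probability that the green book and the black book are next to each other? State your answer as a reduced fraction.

There are 9! = 362880 arrangements.
Treat the green book and the black book as a block: 8! arrangements of the blocks × 2 orders within the block = 2·40320 = 80640.
Probability = 80640/362880 = 2/9.

2/9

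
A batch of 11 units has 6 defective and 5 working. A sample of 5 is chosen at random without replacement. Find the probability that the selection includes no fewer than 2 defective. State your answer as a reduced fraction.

There are C(11,5) = 462 ways to choose the 5.
Favorable selections (no fewer than 2 defective): C(6,2)·C(5,3) + C(6,3)·C(5,2) + C(6,4)·C(5,1) + C(6,5)·C(5,0) = 150 + 200 + 75 + 6 = 431.
Probability = 431/462.

431/462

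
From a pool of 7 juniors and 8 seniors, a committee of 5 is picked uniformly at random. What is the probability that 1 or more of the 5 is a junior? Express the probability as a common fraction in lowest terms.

421/429

There are C(15,5) = 3003 ways to choose the 5.
Favorable selections (1 or more junior): C(7,1)·C(8,4) + C(7,2)·C(8,3) + C(7,3)·C(8,2) + C(7,4)·C(8,1) + C(7,5)·C(8,0) = 490 + 1176 + 980 + 280 + 21 = 2947.
Probability = 2947/3003 = 421/429.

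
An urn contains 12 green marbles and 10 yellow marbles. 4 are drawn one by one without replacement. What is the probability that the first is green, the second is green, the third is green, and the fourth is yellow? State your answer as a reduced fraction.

10/133

Multiply the conditional probabilities at each draw: 12/22 · 11/21 · 10/20 · 10/19 = 13200/175560 = 10/133.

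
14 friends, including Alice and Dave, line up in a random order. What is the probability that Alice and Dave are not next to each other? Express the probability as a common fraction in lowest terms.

6/7

There are 14! = 87178291200 arrangements.
Arrangements with Alice and Dave adjacent: 2·13! = 12454041600.
So not adjacent: 87178291200 − 12454041600 = 74724249600, probability 74724249600/87178291200 = 6/7.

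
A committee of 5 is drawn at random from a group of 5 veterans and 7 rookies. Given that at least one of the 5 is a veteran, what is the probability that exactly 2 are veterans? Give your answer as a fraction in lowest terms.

350/771

Work in counts. Selections with at least one veteran: C(12,5) − C(7,5) = 792 − 21 = 771.
Of those, selections where exactly 2 are veterans: C(5,2)·C(7,3) = 10·35 = 350.
Conditional probability = 350/771.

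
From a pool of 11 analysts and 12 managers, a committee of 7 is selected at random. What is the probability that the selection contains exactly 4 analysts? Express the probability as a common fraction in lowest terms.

There are C(23,7) = 245157 ways to choose 7 from 23.
Selections with exactly 4 analysts: choose 4 of the 11 analysts and 3 of the 12 managers, C(11,4)·C(12,3) = 330·220 = 72600.
Probability = 72600/245157 = 2200/7429.

2200/7429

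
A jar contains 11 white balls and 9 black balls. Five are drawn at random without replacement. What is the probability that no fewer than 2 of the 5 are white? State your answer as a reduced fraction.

Total selections: C(20,5) = 15504.
Count the complement (fewer than 2 white): C(11,0)·C(9,5) + C(11,1)·C(9,4) = 126 + 1386 = 1512.
Probability = 1 − 1512/15504 = 13992/15504 = 583/646.

583/646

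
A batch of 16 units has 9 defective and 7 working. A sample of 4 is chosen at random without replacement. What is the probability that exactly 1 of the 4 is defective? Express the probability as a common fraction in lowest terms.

9/52

There are C(16,4) = 1820 ways to choose 4 from 16.
Selections with exactly 1 defective: choose 1 of the 9 defective and 3 of the 7 working, C(9,1)·C(7,3) = 9·35 = 315.
Probability = 315/1820 = 9/52.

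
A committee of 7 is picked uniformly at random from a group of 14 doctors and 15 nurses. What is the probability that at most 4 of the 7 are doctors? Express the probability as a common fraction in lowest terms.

There are C(29,7) = 1560780 ways to choose the 7.
Count the complement (more than 4 doctors): C(14,5)·C(15,2) + C(14,6)·C(15,1) + C(14,7)·C(15,0) = 210210 + 45045 + 3432 = 258687.
Probability = 1 − 258687/1560780 = 1302093/1560780 = 11129/13340.

11129/13340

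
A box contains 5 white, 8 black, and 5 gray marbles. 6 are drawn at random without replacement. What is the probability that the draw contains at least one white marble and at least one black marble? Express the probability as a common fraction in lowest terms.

2773/3094

There are C(18,6) = 18564 possible draws.
By inclusion-exclusion on the complements, draws missing all white or all black: C(13,6) + C(10,6) − C(5,6) = 1716 + 210 − 0 = 1926.
So draws with at least one of each: 18564 − 1926 = 16638, probability 16638/18564 = 2773/3094.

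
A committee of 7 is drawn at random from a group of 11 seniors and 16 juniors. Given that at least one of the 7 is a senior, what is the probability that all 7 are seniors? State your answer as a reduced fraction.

3/7969

Work in counts. Selections with at least one senior: C(27,7) − C(16,7) = 888030 − 11440 = 876590.
Of those, selections where all 7 are seniors: C(11,7) = 330.
Conditional probability = 330/876590 = 3/7969.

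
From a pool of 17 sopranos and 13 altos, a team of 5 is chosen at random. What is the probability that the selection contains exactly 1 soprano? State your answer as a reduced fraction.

The sample space is all 5-subsets of the 30: C(30,5) = 142506.
Selections with exactly 1 soprano: choose 1 of the 17 sopranos and 4 of the 13 altos, C(17,1)·C(13,4) = 17·715 = 12155.
Probability = 12155/142506 = 935/10962.

935/10962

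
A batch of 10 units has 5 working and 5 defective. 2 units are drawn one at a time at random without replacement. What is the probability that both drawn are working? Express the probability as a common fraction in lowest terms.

Multiply the conditional probabilities at each draw: 5/10 · 4/9 = 20/90 = 2/9.

2/9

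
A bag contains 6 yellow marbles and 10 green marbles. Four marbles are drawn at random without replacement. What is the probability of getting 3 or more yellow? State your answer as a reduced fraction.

43/364

Total selections: C(16,4) = 1820.
Favorable selections (3 or more yellow): C(6,3)·C(10,1) + C(6,4)·C(10,0) = 200 + 15 = 215.
Probability = 215/1820 = 43/364.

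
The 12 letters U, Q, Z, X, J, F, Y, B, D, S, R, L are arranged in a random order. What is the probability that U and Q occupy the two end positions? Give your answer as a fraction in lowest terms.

There are 12! = 479001600 arrangements.
Place U and Q at the ends in 2 ways, arrange the remaining 10 in 10! = 3628800 ways: 2·3628800 = 7257600.
Probability = 7257600/479001600 = 1/66.

1/66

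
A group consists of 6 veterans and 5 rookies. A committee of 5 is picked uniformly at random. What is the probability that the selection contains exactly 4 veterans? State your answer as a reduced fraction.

The sample space is all 5-subsets of the 11: C(11,5) = 462.
Selections with exactly 4 veterans: choose 4 of the 6 veterans and 1 of the 5 rookies, C(6,4)·C(5,1) = 15·5 = 75.
Probability = 75/462 = 25/154.

25/154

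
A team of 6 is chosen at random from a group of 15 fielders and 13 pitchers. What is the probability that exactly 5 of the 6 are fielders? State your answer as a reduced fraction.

Total number of selections: C(28,6) = 376740.
Selections with exactly 5 fielders: choose 5 of the 15 fielders and 1 of the 13 pitchers, C(15,5)·C(13,1) = 3003·13 = 39039.
Probability = 39039/376740 = 143/1380.

143/1380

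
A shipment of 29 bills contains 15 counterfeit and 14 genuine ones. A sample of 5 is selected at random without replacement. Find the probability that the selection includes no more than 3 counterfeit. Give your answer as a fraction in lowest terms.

There are C(29,5) = 118755 ways to choose the 5.
Count the complement (more than 3 counterfeit): C(15,4)·C(14,1) + C(15,5)·C(14,0) = 19110 + 3003 = 22113.
Probability = 1 − 22113/118755 = 96642/118755 = 118/145.

118/145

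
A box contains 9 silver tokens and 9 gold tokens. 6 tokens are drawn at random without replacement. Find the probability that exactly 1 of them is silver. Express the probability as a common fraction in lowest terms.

27/442

There are C(18,6) = 18564 ways to choose 6 from 18.
Selections with exactly 1 silver: choose 1 of the 9 silver and 5 of the 9 gold, C(9,1)·C(9,5) = 9·126 = 1134.
Probability = 1134/18564 = 27/442.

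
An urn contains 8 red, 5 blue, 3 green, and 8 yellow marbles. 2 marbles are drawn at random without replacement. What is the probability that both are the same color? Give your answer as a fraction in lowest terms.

There are C(24,2) = 276 ways to draw 2 marbles.
All same color: C(8,2) + C(5,2) + C(3,2) + C(8,2) = 28 + 10 + 3 + 28 = 69.
Probability = 69/276 = 1/4.

1/4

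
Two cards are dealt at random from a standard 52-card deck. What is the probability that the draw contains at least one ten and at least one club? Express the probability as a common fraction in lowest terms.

There are C(52,2) = 1326 possible draws.
By inclusion-exclusion on the complements, draws missing all tens or all clubs: C(48,2) + C(39,2) − C(36,2) = 1128 + 741 − 630 = 1239.
So draws with at least one of each: 1326 − 1239 = 87, probability 87/1326 = 29/442.

29/442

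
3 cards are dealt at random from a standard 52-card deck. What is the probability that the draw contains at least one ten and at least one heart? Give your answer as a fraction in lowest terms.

33/260

There are C(52,3) = 22100 possible draws.
By inclusion-exclusion on the complements, draws missing all tens or all hearts: C(48,3) + C(39,3) − C(36,3) = 17296 + 9139 − 7140 = 19295.
So draws with at least one of each: 22100 − 19295 = 2805, probability 2805/22100 = 33/260.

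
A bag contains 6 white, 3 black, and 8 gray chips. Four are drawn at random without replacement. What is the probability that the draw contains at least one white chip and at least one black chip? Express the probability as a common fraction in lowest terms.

1119/2380

There are C(17,4) = 2380 possible draws.
By inclusion-exclusion on the complements, draws missing all white or all black: C(11,4) + C(14,4) − C(8,4) = 330 + 1001 − 70 = 1261.
So draws with at least one of each: 2380 − 1261 = 1119, probability 1119/2380.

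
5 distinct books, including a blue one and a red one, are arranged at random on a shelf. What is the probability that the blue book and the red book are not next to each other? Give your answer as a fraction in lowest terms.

3/5

There are 5! = 120 arrangements.
Arrangements with the blue book and the red book adjacent: 2·4! = 48.
So not adjacent: 120 − 48 = 72, probability 72/120 = 3/5.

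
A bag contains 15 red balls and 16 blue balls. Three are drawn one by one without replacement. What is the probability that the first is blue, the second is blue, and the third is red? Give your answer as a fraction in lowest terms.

Multiply the conditional probabilities at each draw: 16/31 · 15/30 · 15/29 = 3600/26970 = 120/899.

120/899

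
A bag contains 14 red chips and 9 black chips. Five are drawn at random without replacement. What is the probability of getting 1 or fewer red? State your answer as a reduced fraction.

Total selections: C(23,5) = 33649.
Favorable selections (1 or fewer red): C(14,0)·C(9,5) + C(14,1)·C(9,4) = 126 + 1764 = 1890.
Probability = 1890/33649 = 270/4807.

270/4807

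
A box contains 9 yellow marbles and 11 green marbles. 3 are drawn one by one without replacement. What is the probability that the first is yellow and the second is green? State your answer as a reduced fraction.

Multiply the conditional probabilities at each draw: 9/20 · 11/19 = 99/380.

99/380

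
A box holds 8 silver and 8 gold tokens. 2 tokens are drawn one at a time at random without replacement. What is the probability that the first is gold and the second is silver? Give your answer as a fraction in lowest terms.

Multiply the conditional probabilities at each draw: 8/16 · 8/15 = 64/240 = 4/15.

4/15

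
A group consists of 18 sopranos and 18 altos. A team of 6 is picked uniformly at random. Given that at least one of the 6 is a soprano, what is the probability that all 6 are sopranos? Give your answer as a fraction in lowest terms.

13/1351

Work in counts. Selections with at least one soprano: C(36,6) − C(18,6) = 1947792 − 18564 = 1929228.
Of those, selections where all 6 are sopranos: C(18,6) = 18564.
Conditional probability = 18564/1929228 = 13/1351.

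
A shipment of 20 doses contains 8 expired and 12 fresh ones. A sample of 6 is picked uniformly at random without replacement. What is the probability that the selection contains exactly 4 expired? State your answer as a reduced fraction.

77/646

There are C(20,6) = 38760 ways to choose 6 from 20.
Selections with exactly 4 expired: choose 4 of the 8 expired and 2 of the 12 fresh, C(8,4)·C(12,2) = 70·66 = 4620.
Probability = 4620/38760 = 77/646.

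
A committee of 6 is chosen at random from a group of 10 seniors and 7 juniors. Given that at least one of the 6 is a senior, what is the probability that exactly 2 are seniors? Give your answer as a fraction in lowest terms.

75/589

Work in counts. Selections with at least one senior: C(17,6) − C(7,6) = 12376 − 7 = 12369.
Of those, selections where exactly 2 are seniors: C(10,2)·C(7,4) = 45·35 = 1575.
Conditional probability = 1575/12369 = 75/589.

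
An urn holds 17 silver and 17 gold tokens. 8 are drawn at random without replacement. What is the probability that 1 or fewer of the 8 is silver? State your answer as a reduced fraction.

949/48546

There are C(34,8) = 18156204 ways to choose the 8.
Favorable selections (1 or fewer silver): C(17,0)·C(17,8) + C(17,1)·C(17,7) = 24310 + 330616 = 354926.
Probability = 354926/18156204 = 949/48546.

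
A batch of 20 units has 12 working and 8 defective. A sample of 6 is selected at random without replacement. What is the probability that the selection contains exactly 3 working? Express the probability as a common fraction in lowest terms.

308/969

There are C(20,6) = 38760 ways to choose 6 from 20.
Selections with exactly 3 working: choose 3 of the 12 working and 3 of the 8 defective, C(12,3)·C(8,3) = 220·56 = 12320.
Probability = 12320/38760 = 308/969.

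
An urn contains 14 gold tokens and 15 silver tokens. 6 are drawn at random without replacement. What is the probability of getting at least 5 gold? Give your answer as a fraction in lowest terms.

There are C(29,6) = 475020 ways to choose the 6.
Favorable selections (at least 5 gold): C(14,5)·C(15,1) + C(14,6)·C(15,0) = 30030 + 3003 = 33033.
Probability = 33033/475020 = 121/1740.

121/1740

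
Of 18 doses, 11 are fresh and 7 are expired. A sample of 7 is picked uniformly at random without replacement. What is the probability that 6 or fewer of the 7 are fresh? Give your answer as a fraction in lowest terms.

There are C(18,7) = 31824 ways to choose the 7.
The complement is exactly 7 fresh: C(11,7)·C(7,0) = 330.
Probability = 1 − 330/31824 = 31494/31824 = 5249/5304.

5249/5304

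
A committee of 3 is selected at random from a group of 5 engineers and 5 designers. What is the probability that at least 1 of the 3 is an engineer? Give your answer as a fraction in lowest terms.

11/12

There are C(10,3) = 120 ways to choose the 3.
The complement is all 3 are designers: C(5,3) = 10.
Probability = 1 − 10/120 = 110/120 = 11/12.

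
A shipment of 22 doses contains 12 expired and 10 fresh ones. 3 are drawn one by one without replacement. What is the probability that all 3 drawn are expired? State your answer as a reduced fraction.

Multiply the conditional probabilities at each draw: 12/22 · 11/21 · 10/20 = 1320/9240 = 1/7.

1/7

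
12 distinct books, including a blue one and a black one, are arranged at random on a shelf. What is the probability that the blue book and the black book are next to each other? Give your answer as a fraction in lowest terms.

1/6

There are 12! = 479001600 arrangements.
Treat the blue book and the black book as a block: 11! arrangements of the blocks × 2 orders within the block = 2·39916800 = 79833600.
Probability = 79833600/479001600 = 1/6.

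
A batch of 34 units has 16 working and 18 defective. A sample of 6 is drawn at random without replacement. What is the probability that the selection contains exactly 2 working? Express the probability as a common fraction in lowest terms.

2700/9889

There are C(34,6) = 1344904 ways to choose 6 from 34.
Selections with exactly 2 working: choose 2 of the 16 working and 4 of the 18 defective, C(16,2)·C(18,4) = 120·3060 = 367200.
Probability = 367200/1344904 = 2700/9889.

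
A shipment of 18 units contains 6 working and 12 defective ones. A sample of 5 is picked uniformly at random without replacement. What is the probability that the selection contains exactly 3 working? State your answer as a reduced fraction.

Total number of selections: C(18,5) = 8568.
Selections with exactly 3 working: choose 3 of the 6 working and 2 of the 12 defective, C(6,3)·C(12,2) = 20·66 = 1320.
Probability = 1320/8568 = 55/357.

55/357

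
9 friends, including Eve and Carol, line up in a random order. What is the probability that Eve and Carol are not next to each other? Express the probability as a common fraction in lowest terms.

There are 9! = 362880 arrangements.
Arrangements with Eve and Carol adjacent: 2·8! = 80640.
So not adjacent: 362880 − 80640 = 282240, probability 282240/362880 = 7/9.

7/9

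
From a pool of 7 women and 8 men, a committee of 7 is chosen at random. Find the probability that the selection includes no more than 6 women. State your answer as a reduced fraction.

Total selections: C(15,7) = 6435.
The complement is exactly 7 women: C(7,7)·C(8,0) = 1.
Probability = 1 − 1/6435 = 6434/6435.

6434/6435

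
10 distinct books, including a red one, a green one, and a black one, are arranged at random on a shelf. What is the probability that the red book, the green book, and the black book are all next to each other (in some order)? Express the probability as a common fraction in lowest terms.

1/15

There are 10! = 3628800 arrangements.
Treat the three as one block: 8! placements × 3! orders within the block = 40320·6 = 241920.
Probability = 241920/3628800 = 1/15.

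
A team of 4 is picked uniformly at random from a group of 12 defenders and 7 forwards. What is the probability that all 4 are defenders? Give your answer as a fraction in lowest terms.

165/1292

There are C(19,4) = 3876 possible selections.
Selections with all defenders: C(12,4) = 495.
Probability = 495/3876 = 165/1292.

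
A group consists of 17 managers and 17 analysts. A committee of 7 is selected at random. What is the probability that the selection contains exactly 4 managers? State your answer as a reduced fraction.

2975/9889

There are C(34,7) = 5379616 ways to choose 7 from 34.
Selections with exactly 4 managers: choose 4 of the 17 managers and 3 of the 17 analysts, C(17,4)·C(17,3) = 2380·680 = 1618400.
Probability = 1618400/5379616 = 2975/9889.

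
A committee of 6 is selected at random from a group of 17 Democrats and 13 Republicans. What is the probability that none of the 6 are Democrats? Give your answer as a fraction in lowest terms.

44/15225

There are C(30,6) = 593775 possible selections.
Selections with no Democrats (all Republicans): C(13,6) = 1716.
Probability = 1716/593775 = 44/15225.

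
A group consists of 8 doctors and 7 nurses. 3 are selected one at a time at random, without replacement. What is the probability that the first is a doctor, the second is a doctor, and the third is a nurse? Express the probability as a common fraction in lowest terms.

28/195

Multiply the conditional probabilities at each draw: 8/15 · 7/14 · 7/13 = 392/2730 = 28/195.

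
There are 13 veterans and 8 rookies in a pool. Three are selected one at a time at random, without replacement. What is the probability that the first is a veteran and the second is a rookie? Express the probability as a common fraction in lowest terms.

26/105

Multiply the conditional probabilities at each draw: 13/21 · 8/20 = 104/420 = 26/105.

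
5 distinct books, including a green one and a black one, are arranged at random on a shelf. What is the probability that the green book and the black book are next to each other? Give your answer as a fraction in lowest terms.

2/5

There are 5! = 120 arrangements.
Treat the green book and the black book as a block: 4! arrangements of the blocks × 2 orders within the block = 2·24 = 48.
Probability = 48/120 = 2/5.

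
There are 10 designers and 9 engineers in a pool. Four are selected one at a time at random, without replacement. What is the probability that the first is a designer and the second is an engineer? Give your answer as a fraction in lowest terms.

5/19

Multiply the conditional probabilities at each draw: 10/19 · 9/18 = 90/342 = 5/19.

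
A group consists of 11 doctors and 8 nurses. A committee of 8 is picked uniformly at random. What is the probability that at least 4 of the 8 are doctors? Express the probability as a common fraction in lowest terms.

Total selections: C(19,8) = 75582.
Count the complement (fewer than 4 doctors): C(11,0)·C(8,8) + C(11,1)·C(8,7) + C(11,2)·C(8,6) + C(11,3)·C(8,5) = 1 + 88 + 1540 + 9240 = 10869.
Probability = 1 − 10869/75582 = 64713/75582 = 21571/25194.

21571/25194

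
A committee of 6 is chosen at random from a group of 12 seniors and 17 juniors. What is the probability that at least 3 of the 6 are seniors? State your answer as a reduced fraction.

There are C(29,6) = 475020 ways to choose the 6.
Count the complement (fewer than 3 seniors): C(12,0)·C(17,6) + C(12,1)·C(17,5) + C(12,2)·C(17,4) = 12376 + 74256 + 157080 = 243712.
Probability = 1 − 243712/475020 = 231308/475020 = 8261/16965.

8261/16965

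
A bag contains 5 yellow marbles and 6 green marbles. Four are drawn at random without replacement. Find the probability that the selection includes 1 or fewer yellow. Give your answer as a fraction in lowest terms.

23/66

There are C(11,4) = 330 ways to choose the 4.
Favorable selections (1 or fewer yellow): C(5,0)·C(6,4) + C(5,1)·C(6,3) = 15 + 100 = 115.
Probability = 115/330 = 23/66.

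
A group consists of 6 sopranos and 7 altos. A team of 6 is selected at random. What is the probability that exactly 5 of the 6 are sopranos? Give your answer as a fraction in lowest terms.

7/286

There are C(13,6) = 1716 ways to choose 6 from 13.
Selections with exactly 5 sopranos: choose 5 of the 6 sopranos and 1 of the 7 altos, C(6,5)·C(7,1) = 6·7 = 42.
Probability = 42/1716 = 7/286.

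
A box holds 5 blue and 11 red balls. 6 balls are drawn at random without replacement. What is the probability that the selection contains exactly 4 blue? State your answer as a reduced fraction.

25/728

The sample space is all 6-subsets of the 16: C(16,6) = 8008.
Selections with exactly 4 blue: choose 4 of the 5 blue and 2 of the 11 red, C(5,4)·C(11,2) = 5·55 = 275.
Probability = 275/8008 = 25/728.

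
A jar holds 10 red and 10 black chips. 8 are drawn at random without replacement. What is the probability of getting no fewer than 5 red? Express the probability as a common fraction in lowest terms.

There are C(20,8) = 125970 ways to choose the 8.
Favorable selections (no fewer than 5 red): C(10,5)·C(10,3) + C(10,6)·C(10,2) + C(10,7)·C(10,1) + C(10,8)·C(10,0) = 30240 + 9450 + 1200 + 45 = 40935.
Probability = 40935/125970 = 2729/8398.

2729/8398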